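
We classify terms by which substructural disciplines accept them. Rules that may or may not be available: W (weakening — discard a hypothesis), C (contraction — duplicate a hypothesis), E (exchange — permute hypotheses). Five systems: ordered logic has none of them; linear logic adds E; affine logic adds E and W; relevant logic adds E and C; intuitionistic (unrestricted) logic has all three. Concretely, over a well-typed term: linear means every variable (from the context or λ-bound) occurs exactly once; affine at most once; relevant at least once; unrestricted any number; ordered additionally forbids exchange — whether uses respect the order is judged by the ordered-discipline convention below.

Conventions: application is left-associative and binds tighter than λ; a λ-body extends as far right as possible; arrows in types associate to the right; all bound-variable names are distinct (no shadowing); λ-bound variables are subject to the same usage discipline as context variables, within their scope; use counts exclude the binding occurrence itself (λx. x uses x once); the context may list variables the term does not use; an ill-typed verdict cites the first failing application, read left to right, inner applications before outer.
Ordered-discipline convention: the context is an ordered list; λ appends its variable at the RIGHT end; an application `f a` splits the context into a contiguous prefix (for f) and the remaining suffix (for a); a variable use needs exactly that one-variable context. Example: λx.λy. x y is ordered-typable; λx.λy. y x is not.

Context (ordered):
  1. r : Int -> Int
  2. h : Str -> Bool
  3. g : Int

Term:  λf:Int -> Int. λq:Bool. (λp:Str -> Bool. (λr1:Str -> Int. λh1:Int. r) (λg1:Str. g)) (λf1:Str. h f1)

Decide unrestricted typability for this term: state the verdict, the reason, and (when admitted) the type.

yes — simply typable at (Int -> Int) -> Bool -> Int -> Int -> Int; W, C, E all held; term : (Int -> Int) -> Bool -> Int -> Int -> Int
use counts: r: 1×; h: 1×; g: 1×; f (λ-bound): 0×; q (λ-bound): 0×; p (λ-bound): 0×; r1 (λ-bound): 0×; h1 (λ-bound): 0×; g1 (λ-bound): 0×; f1 (λ-bound): 1×
order of uses: r, g, h, f1
typing: the term checks, with type (Int -> Int) -> Bool -> Int -> Int -> Int
per-discipline verdicts: ordered ✗ · linear ✗ · affine ✓ · relevant ✗ · unrestricted ✓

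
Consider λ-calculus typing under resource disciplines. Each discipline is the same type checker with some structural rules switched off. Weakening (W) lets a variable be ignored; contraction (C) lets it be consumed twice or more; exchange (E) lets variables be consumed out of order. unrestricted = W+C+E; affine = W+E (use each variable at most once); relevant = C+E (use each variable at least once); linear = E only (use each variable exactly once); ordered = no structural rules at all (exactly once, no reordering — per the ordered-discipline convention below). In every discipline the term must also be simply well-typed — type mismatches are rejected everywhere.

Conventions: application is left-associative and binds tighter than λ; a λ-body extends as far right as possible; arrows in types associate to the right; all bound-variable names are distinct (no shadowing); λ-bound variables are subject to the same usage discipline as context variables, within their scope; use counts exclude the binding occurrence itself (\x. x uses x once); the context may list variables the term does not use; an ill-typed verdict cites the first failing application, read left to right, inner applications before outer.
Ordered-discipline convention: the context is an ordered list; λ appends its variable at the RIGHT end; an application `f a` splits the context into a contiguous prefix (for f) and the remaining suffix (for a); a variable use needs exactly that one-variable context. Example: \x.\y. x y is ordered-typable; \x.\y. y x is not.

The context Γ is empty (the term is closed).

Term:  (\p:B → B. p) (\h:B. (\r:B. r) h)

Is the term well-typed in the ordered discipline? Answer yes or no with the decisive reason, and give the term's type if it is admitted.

yes — one use each (p, h, r); ordered split holds; term : B → B
usage: p (bound) ×1, h (bound) ×1, r (bound) ×1
uses in reading order: p, r, h
typing: well-typed — term : B → B
per-discipline verdicts: ordered ✓, linear ✓, affine ✓, relevant ✓, unrestricted ✓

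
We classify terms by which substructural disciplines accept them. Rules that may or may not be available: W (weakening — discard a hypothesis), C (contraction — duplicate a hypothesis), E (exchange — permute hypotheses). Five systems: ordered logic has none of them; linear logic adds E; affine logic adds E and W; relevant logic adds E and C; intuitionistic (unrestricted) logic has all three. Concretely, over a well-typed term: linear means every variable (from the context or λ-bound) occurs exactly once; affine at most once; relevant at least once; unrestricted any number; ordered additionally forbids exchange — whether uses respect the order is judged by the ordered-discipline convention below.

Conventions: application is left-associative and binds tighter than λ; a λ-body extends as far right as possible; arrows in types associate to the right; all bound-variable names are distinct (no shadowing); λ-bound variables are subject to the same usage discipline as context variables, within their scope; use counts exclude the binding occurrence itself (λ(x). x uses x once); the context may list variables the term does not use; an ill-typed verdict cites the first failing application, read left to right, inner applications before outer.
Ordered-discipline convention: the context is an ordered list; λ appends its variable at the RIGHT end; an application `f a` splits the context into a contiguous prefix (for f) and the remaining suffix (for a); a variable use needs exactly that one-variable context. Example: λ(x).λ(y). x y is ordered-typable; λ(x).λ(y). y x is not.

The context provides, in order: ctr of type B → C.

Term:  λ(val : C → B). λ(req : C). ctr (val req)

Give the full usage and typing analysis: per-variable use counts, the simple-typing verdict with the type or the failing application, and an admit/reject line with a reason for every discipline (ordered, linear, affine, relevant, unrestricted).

counts: ctr ×1, val [bound] ×1, req [bound] ×1
use order (left to right): ctr, val, req
typing: well-typed — term : (C → B) → C → C
ordered: ✓, ctr, val, req: once each, no exchange needed
linear: ✓, each of ctr, val, req used exactly once
affine: ✓, ctr, val, req: no repeats, contraction unneeded
relevant: ✓, every one of ctr, val, req appears
unrestricted: ✓, typability at (C → B) → C → C is all that's needed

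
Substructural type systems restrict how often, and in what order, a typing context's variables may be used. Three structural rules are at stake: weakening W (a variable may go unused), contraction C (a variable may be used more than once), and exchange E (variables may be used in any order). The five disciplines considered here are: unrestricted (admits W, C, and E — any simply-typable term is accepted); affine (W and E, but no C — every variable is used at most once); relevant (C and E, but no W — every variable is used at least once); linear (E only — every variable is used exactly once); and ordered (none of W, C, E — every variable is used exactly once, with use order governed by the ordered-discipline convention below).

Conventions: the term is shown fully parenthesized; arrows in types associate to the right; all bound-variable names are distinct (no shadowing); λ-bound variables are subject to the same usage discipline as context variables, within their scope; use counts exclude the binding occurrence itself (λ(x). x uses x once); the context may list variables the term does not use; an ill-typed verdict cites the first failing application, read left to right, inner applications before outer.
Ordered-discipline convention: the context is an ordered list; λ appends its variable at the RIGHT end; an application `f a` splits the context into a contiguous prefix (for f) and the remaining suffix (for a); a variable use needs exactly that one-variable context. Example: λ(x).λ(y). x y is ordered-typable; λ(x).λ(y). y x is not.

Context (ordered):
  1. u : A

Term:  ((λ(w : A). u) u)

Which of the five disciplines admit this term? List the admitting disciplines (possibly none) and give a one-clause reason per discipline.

accepted by: unrestricted
usage: u ×2, w (λ-bound) ×0
use order (left to right): u, u
typing: well-typed at A
ordered ✗ (u ×2 used more than once (contraction); needs weakening: w unused)
linear ✗ (u ×2 used more than once (contraction); needs weakening: w unused)
affine ✗ (u ×2 used more than once (contraction))
relevant ✗ (needs weakening: w unused)
unrestricted ✓ (simply typable at A; W, C, E all held)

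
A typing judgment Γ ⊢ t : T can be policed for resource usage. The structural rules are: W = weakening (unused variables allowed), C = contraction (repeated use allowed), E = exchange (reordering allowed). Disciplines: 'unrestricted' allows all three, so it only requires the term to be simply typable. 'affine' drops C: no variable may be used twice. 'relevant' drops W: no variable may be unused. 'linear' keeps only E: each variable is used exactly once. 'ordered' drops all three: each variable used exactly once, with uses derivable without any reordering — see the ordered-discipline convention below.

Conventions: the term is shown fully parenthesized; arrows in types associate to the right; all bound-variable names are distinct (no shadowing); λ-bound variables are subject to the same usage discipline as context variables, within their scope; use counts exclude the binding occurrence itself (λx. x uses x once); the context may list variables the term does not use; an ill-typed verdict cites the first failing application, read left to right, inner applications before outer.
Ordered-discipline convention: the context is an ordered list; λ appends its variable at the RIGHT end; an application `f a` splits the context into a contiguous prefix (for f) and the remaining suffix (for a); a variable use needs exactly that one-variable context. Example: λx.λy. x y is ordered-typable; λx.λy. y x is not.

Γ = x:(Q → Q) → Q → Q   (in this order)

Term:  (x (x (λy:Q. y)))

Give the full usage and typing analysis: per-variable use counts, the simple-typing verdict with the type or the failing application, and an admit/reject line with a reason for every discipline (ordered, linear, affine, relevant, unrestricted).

counts: x ×2; y (bound) ×1
uses in reading order: x, x, y
typing: ✓ — Q → Q
ordered: ✗, needs contraction — x ×2
linear: ✗, needs contraction — x ×2
affine: ✗, needs contraction — x ×2
relevant: ✓, none of x, y goes unused
unrestricted: ✓, simply typable at Q → Q; W, C, E all held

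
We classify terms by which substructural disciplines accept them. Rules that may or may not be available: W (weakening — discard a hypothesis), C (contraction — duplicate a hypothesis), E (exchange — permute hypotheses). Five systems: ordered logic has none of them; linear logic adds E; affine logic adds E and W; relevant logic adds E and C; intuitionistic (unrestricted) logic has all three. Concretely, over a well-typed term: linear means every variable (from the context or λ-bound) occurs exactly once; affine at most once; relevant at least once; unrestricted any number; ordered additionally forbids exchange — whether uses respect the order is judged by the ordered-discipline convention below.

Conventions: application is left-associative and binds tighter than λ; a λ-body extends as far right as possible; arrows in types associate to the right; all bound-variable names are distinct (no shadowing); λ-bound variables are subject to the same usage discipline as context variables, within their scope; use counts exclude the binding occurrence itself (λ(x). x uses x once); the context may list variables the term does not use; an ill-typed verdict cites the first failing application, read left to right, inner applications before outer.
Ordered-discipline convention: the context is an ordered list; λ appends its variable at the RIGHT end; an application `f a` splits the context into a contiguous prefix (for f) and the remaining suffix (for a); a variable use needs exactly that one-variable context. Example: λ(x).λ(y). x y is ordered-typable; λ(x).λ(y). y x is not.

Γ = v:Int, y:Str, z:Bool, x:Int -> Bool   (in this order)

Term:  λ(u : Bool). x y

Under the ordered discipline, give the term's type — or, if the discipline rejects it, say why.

not well-typed under ordered — not simply typable
usage: v=0, y=1, z=0, x=1, u [bound]=0
use order (left to right): x, y
typing: ill-typed: a function awaiting Int gets Str
summary: ordered ✗, linear ✗, affine ✗, relevant ✗, unrestricted ✗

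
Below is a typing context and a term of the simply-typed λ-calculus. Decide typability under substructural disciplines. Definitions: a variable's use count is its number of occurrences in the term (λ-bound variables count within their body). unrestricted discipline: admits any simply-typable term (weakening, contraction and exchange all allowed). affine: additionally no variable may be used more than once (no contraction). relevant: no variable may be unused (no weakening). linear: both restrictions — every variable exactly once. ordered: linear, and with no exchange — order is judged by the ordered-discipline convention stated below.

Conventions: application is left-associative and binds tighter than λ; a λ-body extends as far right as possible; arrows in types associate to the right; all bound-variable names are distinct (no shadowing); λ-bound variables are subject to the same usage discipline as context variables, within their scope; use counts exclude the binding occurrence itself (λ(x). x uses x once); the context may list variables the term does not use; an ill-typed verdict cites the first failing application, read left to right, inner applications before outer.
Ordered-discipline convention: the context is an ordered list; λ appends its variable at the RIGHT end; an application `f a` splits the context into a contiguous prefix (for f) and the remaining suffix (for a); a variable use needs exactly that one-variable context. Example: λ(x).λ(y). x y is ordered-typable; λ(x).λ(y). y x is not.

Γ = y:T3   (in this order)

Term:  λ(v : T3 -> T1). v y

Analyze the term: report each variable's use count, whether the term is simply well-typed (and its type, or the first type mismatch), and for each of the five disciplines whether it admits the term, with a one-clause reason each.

usage: y: 1×, v (λ-bound): 1×
left-to-right use order: v, y
typing: well-typed at (T3 -> T1) -> T1
ordered: ✗ — no contiguous prefix/suffix split fits v, y
linear: ✓ — each of y, v used exactly once
affine: ✓ — y, v: no repeats, contraction unneeded
relevant: ✓ — none of y, v goes unused
unrestricted: ✓ — simply typable at (T3 -> T1) -> T1; W, C, E all held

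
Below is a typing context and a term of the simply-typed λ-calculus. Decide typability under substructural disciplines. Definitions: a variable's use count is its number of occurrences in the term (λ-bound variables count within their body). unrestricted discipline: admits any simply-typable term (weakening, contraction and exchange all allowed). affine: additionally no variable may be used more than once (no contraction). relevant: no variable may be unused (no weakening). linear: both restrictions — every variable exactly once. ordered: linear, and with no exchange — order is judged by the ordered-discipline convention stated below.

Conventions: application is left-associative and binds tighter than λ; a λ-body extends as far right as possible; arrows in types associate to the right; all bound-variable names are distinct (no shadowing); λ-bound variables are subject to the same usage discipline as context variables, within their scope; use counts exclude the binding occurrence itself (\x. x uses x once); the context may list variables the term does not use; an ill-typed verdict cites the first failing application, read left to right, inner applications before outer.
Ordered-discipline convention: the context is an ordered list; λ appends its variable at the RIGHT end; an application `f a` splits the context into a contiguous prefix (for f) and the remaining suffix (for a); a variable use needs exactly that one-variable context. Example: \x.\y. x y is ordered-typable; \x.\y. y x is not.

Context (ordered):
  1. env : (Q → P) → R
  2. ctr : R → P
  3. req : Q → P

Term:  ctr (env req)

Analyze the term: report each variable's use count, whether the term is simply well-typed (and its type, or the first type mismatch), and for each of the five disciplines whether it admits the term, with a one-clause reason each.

counts: env: 1; ctr: 1; req: 1
uses in reading order: ctr, env, req
typing: well-typed — term : P
ordered ✗ (needs exchange: uses follow ctr, env, req)
linear ✓ (single use per variable (env, ctr, req))
affine ✓ (none of env, ctr, req used more than once)
relevant ✓ (none of env, ctr, req goes unused)
unrestricted ✓ (well-typed at P; no restrictions here)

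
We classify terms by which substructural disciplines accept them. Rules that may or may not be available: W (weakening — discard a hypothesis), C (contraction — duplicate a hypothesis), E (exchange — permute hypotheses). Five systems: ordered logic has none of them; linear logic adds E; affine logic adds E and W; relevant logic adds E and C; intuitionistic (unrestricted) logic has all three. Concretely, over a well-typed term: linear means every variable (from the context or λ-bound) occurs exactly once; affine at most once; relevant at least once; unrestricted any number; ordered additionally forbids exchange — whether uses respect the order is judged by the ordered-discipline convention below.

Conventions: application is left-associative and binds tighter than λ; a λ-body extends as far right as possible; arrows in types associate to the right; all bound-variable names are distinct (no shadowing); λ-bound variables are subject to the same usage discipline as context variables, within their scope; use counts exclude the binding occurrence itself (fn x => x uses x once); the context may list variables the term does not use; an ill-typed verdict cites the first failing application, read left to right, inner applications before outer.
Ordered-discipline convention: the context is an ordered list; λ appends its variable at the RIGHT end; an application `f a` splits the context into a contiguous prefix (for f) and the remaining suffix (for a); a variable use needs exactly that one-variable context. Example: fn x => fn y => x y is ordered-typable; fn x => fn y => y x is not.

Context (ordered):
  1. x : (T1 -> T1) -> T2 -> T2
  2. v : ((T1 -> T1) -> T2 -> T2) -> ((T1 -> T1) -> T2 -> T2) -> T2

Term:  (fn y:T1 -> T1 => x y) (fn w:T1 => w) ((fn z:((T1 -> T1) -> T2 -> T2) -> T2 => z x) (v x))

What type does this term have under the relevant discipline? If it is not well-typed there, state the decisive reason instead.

term : T2
variable uses: x=3; v=1; y [bound]=1; w [bound]=1; z [bound]=1
left-to-right use order: x, y, w, z, x, v, x
typing: well-typed at T2
per-discipline verdicts: ordered ✗, linear ✗, affine ✗, relevant ✓, unrestricted ✓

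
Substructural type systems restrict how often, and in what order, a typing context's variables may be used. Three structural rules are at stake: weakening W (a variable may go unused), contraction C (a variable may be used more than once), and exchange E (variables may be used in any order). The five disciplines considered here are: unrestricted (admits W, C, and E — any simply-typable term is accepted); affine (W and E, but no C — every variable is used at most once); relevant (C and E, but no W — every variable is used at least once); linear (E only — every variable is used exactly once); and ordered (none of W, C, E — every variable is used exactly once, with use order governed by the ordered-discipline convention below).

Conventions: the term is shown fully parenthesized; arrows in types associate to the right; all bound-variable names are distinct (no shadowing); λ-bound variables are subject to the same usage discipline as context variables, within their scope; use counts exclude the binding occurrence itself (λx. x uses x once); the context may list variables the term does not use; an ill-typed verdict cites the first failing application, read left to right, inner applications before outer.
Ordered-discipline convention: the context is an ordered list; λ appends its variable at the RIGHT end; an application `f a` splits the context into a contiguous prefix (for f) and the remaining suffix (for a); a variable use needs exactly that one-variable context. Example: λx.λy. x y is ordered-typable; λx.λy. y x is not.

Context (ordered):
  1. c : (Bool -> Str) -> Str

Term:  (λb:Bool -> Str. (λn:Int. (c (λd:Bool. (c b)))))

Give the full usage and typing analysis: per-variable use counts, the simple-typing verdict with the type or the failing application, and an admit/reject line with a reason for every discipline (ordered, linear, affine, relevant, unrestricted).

variable uses: c: 2, b (bound): 1, n (bound): 0, d (bound): 0
order of uses: c, c, b
typing: the term checks, with type (Bool -> Str) -> Int -> Str
ordered: ✗ — uses contraction: c ×2; n, d left unused
linear: ✗ — uses contraction: c ×2; n, d left unused
affine: ✗ — uses contraction: c ×2
relevant: ✗ — n, d left unused
unrestricted: ✓ — simply typable at (Bool -> Str) -> Int -> Str; W, C, E all held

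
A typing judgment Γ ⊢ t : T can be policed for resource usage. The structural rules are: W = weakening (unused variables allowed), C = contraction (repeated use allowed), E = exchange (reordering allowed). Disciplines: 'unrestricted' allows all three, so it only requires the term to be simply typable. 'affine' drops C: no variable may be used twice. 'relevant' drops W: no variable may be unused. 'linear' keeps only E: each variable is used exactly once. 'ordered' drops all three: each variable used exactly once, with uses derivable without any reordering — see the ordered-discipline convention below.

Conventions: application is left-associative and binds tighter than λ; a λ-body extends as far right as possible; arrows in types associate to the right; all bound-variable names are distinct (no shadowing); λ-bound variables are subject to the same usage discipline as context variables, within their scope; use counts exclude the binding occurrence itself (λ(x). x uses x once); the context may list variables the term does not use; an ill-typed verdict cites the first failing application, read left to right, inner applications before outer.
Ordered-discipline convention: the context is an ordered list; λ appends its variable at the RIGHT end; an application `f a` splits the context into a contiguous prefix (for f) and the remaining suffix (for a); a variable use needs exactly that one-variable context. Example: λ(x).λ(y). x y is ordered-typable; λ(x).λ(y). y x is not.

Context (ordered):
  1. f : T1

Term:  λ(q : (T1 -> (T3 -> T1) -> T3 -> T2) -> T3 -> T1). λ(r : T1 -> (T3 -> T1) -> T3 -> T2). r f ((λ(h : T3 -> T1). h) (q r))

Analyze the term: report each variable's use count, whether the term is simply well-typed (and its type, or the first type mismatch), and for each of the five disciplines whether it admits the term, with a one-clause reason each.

variable uses: f=1; q (λ-bound)=1; r (λ-bound)=2; h (λ-bound)=1
use order (left to right): r, f, h, q, r
typing: ✓ — ((T1 -> (T3 -> T1) -> T3 -> T2) -> T3 -> T1) -> (T1 -> (T3 -> T1) -> T3 -> T2) -> T3 -> T2
ordered: ✗, repeated use of r ×2
linear: ✗, repeated use of r ×2
affine: ✗, repeated use of r ×2
relevant: ✓, f, q, r, h: all used, weakening unneeded
unrestricted: ✓, well-typed at ((T1 -> (T3 -> T1) -> T3 -> T2) -> T3 -> T1) -> (T1 -> (T3 -> T1) -> T3 -> T2) -> T3 -> T2; no restrictions here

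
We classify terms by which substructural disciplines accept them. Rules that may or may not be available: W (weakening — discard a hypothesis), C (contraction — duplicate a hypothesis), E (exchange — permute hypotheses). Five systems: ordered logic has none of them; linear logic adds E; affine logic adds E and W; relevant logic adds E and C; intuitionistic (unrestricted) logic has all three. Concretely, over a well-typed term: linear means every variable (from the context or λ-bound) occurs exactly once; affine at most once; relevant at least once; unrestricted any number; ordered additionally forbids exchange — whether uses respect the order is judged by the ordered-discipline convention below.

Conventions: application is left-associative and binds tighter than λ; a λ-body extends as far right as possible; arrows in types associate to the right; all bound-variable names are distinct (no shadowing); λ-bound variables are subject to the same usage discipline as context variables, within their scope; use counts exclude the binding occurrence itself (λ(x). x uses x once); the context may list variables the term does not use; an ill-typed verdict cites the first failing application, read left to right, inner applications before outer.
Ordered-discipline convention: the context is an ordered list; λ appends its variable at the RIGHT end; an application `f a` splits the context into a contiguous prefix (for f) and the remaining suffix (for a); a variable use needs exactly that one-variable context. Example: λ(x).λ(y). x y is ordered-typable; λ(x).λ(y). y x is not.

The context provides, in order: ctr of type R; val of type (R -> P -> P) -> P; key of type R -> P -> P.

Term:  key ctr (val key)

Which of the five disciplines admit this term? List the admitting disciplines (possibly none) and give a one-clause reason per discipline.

accepted by: relevant, unrestricted
usage: ctr ×1, val ×1, key ×2
order of uses: key, ctr, val, key
typing: ✓ — P
ordered: ✗, repeated use of key ×2
linear: ✗, repeated use of key ×2
affine: ✗, repeated use of key ×2
relevant: ✓, ctr, val, key: all used, weakening unneeded
unrestricted: ✓, simply typable at P; W, C, E all held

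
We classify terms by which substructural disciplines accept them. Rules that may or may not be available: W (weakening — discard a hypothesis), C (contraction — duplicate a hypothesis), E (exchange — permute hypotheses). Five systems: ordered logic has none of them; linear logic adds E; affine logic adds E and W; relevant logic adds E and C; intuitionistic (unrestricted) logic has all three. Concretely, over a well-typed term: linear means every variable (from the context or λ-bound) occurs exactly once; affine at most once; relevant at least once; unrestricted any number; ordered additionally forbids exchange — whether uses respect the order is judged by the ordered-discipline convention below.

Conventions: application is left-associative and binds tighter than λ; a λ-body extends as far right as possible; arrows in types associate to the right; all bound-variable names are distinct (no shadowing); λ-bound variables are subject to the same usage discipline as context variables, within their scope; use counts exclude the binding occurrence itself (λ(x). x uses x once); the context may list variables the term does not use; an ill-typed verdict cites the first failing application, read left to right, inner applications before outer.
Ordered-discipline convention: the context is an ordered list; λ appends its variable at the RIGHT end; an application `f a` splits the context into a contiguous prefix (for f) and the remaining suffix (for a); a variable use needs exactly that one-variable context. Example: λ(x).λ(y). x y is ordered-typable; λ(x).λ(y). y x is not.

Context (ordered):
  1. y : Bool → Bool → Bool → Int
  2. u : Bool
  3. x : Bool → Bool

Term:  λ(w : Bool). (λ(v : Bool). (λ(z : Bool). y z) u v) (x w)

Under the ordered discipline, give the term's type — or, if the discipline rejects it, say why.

term : Bool → Bool → Int
usage: y=1, u=1, x=1, w [bound]=1, v [bound]=1, z [bound]=1
uses in reading order: y, z, u, v, x, w
typing: the term checks, with type Bool → Bool → Int
summary: ordered ✓ | linear ✓ | affine ✓ | relevant ✓ | unrestricted ✓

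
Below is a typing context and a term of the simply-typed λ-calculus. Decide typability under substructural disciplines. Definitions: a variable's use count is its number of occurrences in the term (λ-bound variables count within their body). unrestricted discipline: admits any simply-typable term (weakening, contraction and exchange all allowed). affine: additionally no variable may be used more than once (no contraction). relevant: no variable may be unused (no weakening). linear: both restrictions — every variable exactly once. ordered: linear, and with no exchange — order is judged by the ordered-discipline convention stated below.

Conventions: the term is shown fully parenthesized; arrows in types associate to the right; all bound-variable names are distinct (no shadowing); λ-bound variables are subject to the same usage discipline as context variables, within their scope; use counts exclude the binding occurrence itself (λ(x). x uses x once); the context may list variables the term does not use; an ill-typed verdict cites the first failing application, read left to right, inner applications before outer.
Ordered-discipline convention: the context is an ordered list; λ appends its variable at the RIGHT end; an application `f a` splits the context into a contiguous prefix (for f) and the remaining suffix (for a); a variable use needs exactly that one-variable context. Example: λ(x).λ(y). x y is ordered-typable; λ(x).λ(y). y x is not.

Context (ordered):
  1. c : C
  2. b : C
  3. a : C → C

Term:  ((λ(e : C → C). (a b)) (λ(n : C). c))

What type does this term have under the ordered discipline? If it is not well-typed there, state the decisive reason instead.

not well-typed under ordered — needs weakening: e, n unused
counts: c: 1×, b: 1×, a: 1×, e (bound): 0×, n (bound): 0×
order of uses: a, b, c
typing: ✓ — C
per-discipline verdicts: ordered ✗, linear ✗, affine ✓, relevant ✗, unrestricted ✓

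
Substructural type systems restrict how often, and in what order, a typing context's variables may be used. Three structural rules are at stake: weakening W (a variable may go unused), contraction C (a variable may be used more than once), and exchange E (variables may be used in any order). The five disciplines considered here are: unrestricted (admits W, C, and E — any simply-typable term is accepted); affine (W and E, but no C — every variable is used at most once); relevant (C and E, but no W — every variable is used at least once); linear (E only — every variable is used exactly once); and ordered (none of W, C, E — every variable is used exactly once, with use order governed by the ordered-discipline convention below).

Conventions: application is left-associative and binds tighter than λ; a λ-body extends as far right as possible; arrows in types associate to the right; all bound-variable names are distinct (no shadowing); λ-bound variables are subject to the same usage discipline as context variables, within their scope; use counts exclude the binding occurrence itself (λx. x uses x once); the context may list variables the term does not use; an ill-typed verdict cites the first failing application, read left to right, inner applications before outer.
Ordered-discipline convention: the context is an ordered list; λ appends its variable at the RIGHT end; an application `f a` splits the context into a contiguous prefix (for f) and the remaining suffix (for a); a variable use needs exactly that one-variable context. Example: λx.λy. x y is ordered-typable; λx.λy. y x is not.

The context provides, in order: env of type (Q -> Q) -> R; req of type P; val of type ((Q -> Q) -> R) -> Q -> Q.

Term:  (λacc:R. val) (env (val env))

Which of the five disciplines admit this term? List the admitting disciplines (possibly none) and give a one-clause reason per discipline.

accepted by: unrestricted
counts: env=2; req=0; val=2; acc [bound]=0
left-to-right use order: val, env, val, env
typing: well-typed — term : ((Q -> Q) -> R) -> Q -> Q
ordered: ✗ — needs contraction — env ×2, val ×2; req, acc left unused
linear: ✗ — needs contraction — env ×2, val ×2; req, acc left unused
affine: ✗ — needs contraction — env ×2, val ×2
relevant: ✗ — req, acc left unused
unrestricted: ✓ — typability at ((Q -> Q) -> R) -> Q -> Q is all that's needed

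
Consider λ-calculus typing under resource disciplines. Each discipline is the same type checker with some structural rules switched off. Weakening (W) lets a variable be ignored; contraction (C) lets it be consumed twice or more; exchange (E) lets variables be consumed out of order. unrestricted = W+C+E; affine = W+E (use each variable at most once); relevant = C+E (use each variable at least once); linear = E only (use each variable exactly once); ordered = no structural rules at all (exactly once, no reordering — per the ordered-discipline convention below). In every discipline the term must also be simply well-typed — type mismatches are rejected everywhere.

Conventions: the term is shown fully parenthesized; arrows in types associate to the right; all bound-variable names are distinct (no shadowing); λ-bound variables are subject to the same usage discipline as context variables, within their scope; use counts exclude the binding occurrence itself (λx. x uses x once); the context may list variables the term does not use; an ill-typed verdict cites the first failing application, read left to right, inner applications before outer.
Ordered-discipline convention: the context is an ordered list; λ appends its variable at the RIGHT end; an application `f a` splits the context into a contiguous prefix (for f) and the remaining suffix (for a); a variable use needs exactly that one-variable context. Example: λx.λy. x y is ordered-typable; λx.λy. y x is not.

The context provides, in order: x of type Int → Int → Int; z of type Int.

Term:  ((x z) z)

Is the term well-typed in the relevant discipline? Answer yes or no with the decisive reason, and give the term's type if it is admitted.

yes — every one of x, z appears; term : Int
use counts: x ×1; z ×2
use order (left to right): x, z, z
typing: ✓ — Int
per-discipline verdicts: ordered ✗; linear ✗; affine ✗; relevant ✓; unrestricted ✓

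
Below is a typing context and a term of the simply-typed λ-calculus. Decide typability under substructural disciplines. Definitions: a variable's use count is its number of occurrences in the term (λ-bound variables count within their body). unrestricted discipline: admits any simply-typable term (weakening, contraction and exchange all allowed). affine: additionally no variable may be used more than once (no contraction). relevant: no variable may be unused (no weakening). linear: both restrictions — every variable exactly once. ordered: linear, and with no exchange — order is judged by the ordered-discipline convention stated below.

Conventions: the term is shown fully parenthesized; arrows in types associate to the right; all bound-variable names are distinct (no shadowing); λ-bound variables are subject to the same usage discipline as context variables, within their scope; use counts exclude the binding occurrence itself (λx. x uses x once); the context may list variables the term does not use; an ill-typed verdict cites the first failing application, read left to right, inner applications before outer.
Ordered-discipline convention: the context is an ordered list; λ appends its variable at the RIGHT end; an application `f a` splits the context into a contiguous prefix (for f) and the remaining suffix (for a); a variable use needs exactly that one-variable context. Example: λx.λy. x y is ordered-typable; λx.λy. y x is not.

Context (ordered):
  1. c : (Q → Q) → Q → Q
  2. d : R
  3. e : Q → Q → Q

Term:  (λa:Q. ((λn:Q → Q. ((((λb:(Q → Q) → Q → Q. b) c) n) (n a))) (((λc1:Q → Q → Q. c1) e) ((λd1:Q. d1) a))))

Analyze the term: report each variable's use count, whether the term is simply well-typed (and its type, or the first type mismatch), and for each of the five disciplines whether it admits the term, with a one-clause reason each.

variable uses: c: 1×; d: 0×; e: 1×; a [bound]: 2×; n [bound]: 2×; b [bound]: 1×; c1 [bound]: 1×; d1 [bound]: 1×
order of uses: b, c, n, n, a, c1, e, d1, a
typing: ✓ — Q → Q
ordered: ✗, repeated use of a ×2, n ×2; unused: d — weakening required
linear: ✗, repeated use of a ×2, n ×2; unused: d — weakening required
affine: ✗, repeated use of a ×2, n ×2
relevant: ✗, unused: d — weakening required
unrestricted: ✓, simply typable at Q → Q; W, C, E all held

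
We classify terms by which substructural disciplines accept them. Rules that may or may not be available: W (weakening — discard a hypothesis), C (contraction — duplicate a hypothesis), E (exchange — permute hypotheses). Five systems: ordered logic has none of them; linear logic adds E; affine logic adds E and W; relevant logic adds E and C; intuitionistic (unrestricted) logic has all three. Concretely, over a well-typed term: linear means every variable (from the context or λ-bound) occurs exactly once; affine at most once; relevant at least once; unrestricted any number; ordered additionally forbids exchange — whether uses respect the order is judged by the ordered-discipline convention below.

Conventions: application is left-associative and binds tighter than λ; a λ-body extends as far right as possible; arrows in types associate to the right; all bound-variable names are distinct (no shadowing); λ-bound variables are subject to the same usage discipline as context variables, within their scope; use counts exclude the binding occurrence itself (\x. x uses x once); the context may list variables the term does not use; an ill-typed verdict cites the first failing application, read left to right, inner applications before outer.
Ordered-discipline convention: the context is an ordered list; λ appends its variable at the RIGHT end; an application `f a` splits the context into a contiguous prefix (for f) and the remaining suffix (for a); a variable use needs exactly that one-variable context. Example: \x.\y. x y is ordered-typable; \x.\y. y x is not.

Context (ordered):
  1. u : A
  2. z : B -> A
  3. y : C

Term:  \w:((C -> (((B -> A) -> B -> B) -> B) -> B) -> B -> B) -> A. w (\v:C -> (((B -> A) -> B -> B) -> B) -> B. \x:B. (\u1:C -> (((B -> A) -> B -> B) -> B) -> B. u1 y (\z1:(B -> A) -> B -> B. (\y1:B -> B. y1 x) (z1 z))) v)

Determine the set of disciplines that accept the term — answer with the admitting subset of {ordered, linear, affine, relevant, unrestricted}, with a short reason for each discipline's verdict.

admitted in: affine, unrestricted
counts: u=0, z=1, y=1, w (λ-bound)=1, v (λ-bound)=1, x (λ-bound)=1, u1 (λ-bound)=1, z1 (λ-bound)=1, y1 (λ-bound)=1
use order (left to right): w, u1, y, y1, x, z1, z, v
typing: well-typed at (((C -> (((B -> A) -> B -> B) -> B) -> B) -> B -> B) -> A) -> A
ordered: ✗ — needs weakening: u unused
linear: ✗ — needs weakening: u unused
affine: ✓ — no duplicate uses among u, z, y, w, v, x, u1, z1, y1
relevant: ✗ — needs weakening: u unused
unrestricted: ✓ — well-typed at (((C -> (((B -> A) -> B -> B) -> B) -> B) -> B -> B) -> A) -> A; no restrictions here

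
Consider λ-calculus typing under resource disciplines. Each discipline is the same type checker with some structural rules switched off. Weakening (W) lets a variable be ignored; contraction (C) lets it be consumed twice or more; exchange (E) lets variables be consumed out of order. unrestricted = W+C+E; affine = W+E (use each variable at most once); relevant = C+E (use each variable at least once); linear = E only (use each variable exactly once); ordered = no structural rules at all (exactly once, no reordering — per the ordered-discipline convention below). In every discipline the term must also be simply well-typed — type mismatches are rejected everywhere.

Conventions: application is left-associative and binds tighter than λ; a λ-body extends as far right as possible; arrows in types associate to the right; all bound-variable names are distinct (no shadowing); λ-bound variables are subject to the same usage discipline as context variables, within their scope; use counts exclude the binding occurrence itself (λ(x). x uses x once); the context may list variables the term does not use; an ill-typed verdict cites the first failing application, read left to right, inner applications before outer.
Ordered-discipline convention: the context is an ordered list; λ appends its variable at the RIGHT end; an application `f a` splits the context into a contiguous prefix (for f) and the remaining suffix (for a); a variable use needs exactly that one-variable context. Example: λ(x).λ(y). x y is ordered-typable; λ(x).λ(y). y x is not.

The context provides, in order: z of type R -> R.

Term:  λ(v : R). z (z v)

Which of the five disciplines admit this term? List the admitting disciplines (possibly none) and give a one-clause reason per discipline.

admitted in: relevant, unrestricted
variable uses: z ×2, v (bound) ×1
uses in reading order: z, z, v
typing: the term checks, with type R -> R
ordered: ✗, uses contraction: z ×2
linear: ✗, uses contraction: z ×2
affine: ✗, uses contraction: z ×2
relevant: ✓, none of z, v goes unused
unrestricted: ✓, type-checks (R -> R) and nothing is barred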